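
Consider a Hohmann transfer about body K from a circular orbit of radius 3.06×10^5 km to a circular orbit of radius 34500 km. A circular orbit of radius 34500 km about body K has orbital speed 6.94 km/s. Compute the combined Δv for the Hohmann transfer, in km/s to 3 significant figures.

Δv = 3.65 km/s

From the circular-orbit relation v² = μ/r at r = 34500 km: μ = v²r = (6.94)² × 34500 = 1.66164×10^6 km³/s².
The Hohmann ellipse has a_t = (r₁ + r₂)/2 = 1.7025×10^5 km.
At r₁ the circular-orbit speed is v₁ = √(μ/r₁) = 2.330 km/s.
Transfer-orbit speed at r₁ (vis-viva equation): v_a = √[μ(2/r₁ − 1/a_t)] = 1.049 km/s.
First burn Δv₁ = |v_a − v₁| = 1.281 km/s.
Circular speed at r₂: v₂ = √(μ/r₂) = 6.940 km/s.
Transfer-orbit speed at r₂: v_p = √[μ(2/r₂ − 1/a_t)] = 9.304 km/s.
Second burn Δv₂ = |v₂ − v_p| = 2.364 km/s.
Total Δv = Δv₁ + Δv₂ = 3.645 km/s.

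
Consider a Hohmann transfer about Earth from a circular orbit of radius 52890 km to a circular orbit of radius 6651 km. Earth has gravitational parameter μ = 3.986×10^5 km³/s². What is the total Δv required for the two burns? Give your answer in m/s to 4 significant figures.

Δv = 4025 m/s

Semi-major axis of the transfer orbit: a_t = (52890 + 6651)/2 = 29770.5 km.
At r₁ the circular-orbit speed is v₁ = √(μ/r₁) = 2.7452 km/s.
Transfer-orbit speed at r₁ (vis-viva equation): v_a = √[μ(2/r₁ − 1/a_t)] = 1.2976 km/s.
First burn Δv₁ = |v_a − v₁| = 1.448 km/s.
At r₂, v₂ = √(μ/r₂) = 7.74150 km/s.
Transfer-orbit speed at r₂: v_p = √[μ(2/r₂ − 1/a_t)] = 10.3186 km/s.
Second burn Δv₂ = |v₂ − v_p| = 2.577 km/s.
Total Δv = Δv₁ + Δv₂ = 4.025 km/s.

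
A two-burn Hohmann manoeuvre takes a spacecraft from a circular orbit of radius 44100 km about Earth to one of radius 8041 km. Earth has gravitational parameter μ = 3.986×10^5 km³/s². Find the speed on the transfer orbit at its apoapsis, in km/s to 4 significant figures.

Transfer-ellipse semi-major axis a_t = (r₁ + r₂)/2 = (44100 + 8041)/2 = 26070.5 km.
The apoapsis of the transfer ellipse is at r = 44100 km.
From the vis-viva equation, v = √[μ(2/r − 1/a_t)] = 1.670 km/s.

v = 1.670 km/s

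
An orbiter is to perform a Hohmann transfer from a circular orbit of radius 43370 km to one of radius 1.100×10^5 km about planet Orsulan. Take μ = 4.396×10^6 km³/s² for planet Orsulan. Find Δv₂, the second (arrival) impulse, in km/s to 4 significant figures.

Δv₂ = 1.568 km/s

Semi-major axis of the transfer orbit: a_t = (43370 + 1.100×10^5)/2 = 76685 km.
Circular speed at r = 1.100×10^5 km: v_c = √(μ/r) = 6.322 km/s.
Transfer-orbit speed at the same r (vis-viva, a = a_t): v_t = √[μ(2/r − 1/a_t)] = 4.754 km/s.
Δv₂ = |v_t − v_c| = |4.754 − 6.322| = 1.568 km/s.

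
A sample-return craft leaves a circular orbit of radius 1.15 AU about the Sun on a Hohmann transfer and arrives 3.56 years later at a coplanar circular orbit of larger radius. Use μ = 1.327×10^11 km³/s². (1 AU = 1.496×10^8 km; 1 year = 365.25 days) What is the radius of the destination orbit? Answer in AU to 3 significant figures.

In km: r₁ = 1.15 × 1.496×10^8 = 1.7204×10^8 km.
Transfer time t = 3.56 years × 365.25 × 86400 s = 1.12345056×10^8 s, and t = π√(a_t³/μ).
So a_t = (μ t²/π²)^(1/3) = (1.327×10^11 × (1.12345056×10^8)² / π²)^(1/3) = 5.5364×10^8 km.
Since a_t = (r₁ + r₂)/2, r₂ = 2a_t − r₁ = 2×5.5364×10^8 − 1.7204×10^8 = 9.3524×10^8 km.
In AU: r₂ = 9.3524×10^8 / 1.496×10^8 = 6.25 AU.

r₂ = 6.25 AU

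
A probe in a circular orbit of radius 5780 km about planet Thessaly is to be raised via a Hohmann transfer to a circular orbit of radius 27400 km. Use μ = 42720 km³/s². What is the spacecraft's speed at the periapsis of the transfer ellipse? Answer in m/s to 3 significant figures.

v = 3490 m/s

Transfer-ellipse semi-major axis a_t = (r₁ + r₂)/2 = (5780 + 27400)/2 = 16590 km.
At periapsis, r = 5780 km.
From the vis-viva equation, v = √[μ(2/r − 1/a_t)] = 3.494 km/s.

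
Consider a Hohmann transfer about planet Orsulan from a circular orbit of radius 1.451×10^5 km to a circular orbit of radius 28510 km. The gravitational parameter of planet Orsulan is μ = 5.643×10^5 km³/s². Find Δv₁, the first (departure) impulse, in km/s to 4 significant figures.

The Hohmann ellipse has a_t = (r₁ + r₂)/2 = 86805 km.
On the circular orbit at r = 1.451×10^5 km, v_c = √(μ/r) = 1.9721 km/s.
Vis-viva on the transfer ellipse at r = 1.451×10^5 km gives v_t = √[μ(2/r − 1/a_t)] = 1.1302 km/s.
Δv₁ = |v_t − v_c| = |1.1302 − 1.9721| = 0.8419 km/s.

Δv₁ = 0.8419 km/s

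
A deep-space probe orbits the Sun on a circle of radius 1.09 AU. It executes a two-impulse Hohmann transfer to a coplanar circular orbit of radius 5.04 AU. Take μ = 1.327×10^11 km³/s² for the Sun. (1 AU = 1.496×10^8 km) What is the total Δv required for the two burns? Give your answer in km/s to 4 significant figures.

Δv = 13.41 km/s

In km: r₁ = 1.09 × 1.496×10^8 = 1.63064×10^8 km; r₂ = 5.04 × 1.496×10^8 = 7.53984×10^8 km.
The Hohmann ellipse has a_t = (r₁ + r₂)/2 = 4.58524×10^8 km.
At r₁ the circular-orbit speed is v₁ = √(μ/r₁) = 28.527 km/s.
Transfer-orbit speed at r₁ (vis-viva): v_p = √[μ(2/r₁ − 1/a_t)] = 36.581 km/s.
First burn Δv₁ = |v_p − v₁| = 8.054 km/s.
At r₂, v₂ = √(μ/r₂) = 13.266 km/s.
Transfer-orbit speed at r₂: v_a = √[μ(2/r₂ − 1/a_t)] = 7.9114 km/s.
Second burn Δv₂ = |v₂ − v_a| = 5.355 km/s.
Total Δv = Δv₁ + Δv₂ = 13.41 km/s.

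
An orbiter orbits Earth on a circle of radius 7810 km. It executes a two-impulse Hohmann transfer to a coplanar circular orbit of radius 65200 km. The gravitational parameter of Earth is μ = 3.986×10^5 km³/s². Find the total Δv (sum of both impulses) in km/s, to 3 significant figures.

Δv = 3.73 km/s

Transfer-ellipse semi-major axis a_t = (r₁ + r₂)/2 = (7810 + 65200)/2 = 36505 km.
Circular speed at r₁: v₁ = √(μ/r₁) = √(3.986×10^5/7810) = 7.14403 km/s.
On the transfer ellipse at r₁, vis-viva gives v_p = √[μ(2/r₁ − 1/a_t)] = 9.54752 km/s.
First burn Δv₁ = |v_p − v₁| = 2.403 km/s.
At r₂, v₂ = √(μ/r₂) = 2.473 km/s.
Transfer-orbit speed at r₂: v_a = √[μ(2/r₂ − 1/a_t)] = 1.144 km/s.
Second burn Δv₂ = |v₂ − v_a| = 1.329 km/s.
Total Δv = Δv₁ + Δv₂ = 3.732 km/s.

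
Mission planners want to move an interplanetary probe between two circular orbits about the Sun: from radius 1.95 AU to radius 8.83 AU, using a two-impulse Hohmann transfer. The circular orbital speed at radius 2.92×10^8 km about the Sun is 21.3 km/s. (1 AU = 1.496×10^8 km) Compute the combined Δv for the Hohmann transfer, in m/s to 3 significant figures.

From the circular-orbit relation v² = μ/r at r = 2.92×10^8 km: μ = v²r = (21.3)² × 2.92×10^8 = 1.32477×10^11 km³/s².
In km: r₁ = 1.95 × 1.496×10^8 = 2.9172×10^8 km; r₂ = 8.83 × 1.496×10^8 = 1.320968×10^9 km.
Semi-major axis of the transfer orbit: a_t = (2.9172×10^8 + 1.320968×10^9)/2 = 8.06344×10^8 km.
At r₁ the circular-orbit speed is v₁ = √(μ/r₁) = 21.3102 km/s.
Transfer-orbit speed at r₁ (vis-viva): v_p = √[μ(2/r₁ − 1/a_t)] = 27.2756 km/s.
First burn Δv₁ = |v_p − v₁| = 5.965 km/s.
At r₂, v₂ = √(μ/r₂) = 10.0144 km/s.
Transfer-orbit speed at r₂: v_a = √[μ(2/r₂ − 1/a_t)] = 6.02348 km/s.
Second burn Δv₂ = |v₂ − v_a| = 3.991 km/s.
Total Δv = Δv₁ + Δv₂ = 9.956 km/s.

Δv = 9960 m/s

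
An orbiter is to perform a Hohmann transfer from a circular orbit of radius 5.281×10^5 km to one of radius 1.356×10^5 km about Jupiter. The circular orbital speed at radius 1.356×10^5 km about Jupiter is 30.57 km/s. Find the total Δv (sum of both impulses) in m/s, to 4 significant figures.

From the circular-orbit relation v² = μ/r at r = 1.356×10^5 km: μ = v²r = (30.57)² × 1.356×10^5 = 1.26722×10^8 km³/s².
Semi-major axis of the transfer orbit: a_t = (5.281×10^5 + 1.356×10^5)/2 = 3.3185×10^5 km.
Circular speed at r₁: v₁ = √(μ/r₁) = √(1.26722×10^8/5.281×10^5) = 15.49 km/s.
Transfer-orbit speed at r₁ (vis-viva): v_a = √[μ(2/r₁ − 1/a_t)] = 9.902 km/s.
First burn Δv₁ = |v_a − v₁| = 5.588 km/s.
Circular speed at r₂: v₂ = √(μ/r₂) = 30.570 km/s.
Transfer-orbit speed at r₂: v_p = √[μ(2/r₂ − 1/a_t)] = 38.564 km/s.
Second burn Δv₂ = |v₂ − v_p| = 7.994 km/s.
Δv = Δv₁ + Δv₂ = 5.588 + 7.994 = 13.58 km/s.

Δv = 13580 m/s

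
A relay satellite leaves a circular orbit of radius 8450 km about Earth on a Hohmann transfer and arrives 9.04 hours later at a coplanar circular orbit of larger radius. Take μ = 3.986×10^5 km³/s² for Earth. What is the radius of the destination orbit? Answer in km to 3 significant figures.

r₂ = 61500 km

Transfer time t = 9.04 hours = 32544 s, and t = π√(a_t³/μ).
So a_t = (μ t²/π²)^(1/3) = (3.986×10^5 × (32544)² / π²)^(1/3) = 34972 km.
Since a_t = (r₁ + r₂)/2, r₂ = 2a_t − r₁ = 2×34972 − 8450 = 61494 km.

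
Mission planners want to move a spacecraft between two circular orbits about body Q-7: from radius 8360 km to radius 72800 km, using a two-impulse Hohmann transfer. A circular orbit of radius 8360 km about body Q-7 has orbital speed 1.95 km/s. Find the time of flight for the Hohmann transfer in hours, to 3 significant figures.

From the circular-orbit relation v² = μ/r at r = 8360 km: μ = v²r = (1.95)² × 8360 = 31788.9 km³/s².
Semi-major axis of the transfer orbit: a_t = (8360 + 72800)/2 = 40580 km.
By Kepler's third law the transfer-orbit period is T = 2π√(a_t³/μ), so t = T/2 = 1.440×10^5 s.
Converting: 1.440×10^5 s ÷ 3600 s/hour = 40.0 hours.

t = 40.0 hours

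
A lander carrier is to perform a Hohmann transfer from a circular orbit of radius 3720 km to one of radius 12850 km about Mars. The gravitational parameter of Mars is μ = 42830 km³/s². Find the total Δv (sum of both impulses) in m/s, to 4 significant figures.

Δv = 1435 m/s

Semi-major axis of the transfer orbit: a_t = (3720 + 12850)/2 = 8285 km.
Circular speed at r₁: v₁ = √(μ/r₁) = √(42830/3720) = 3.39315 km/s.
Transfer-orbit speed at r₁ (vis-viva): v_p = √[μ(2/r₁ − 1/a_t)] = 4.22579 km/s.
First burn Δv₁ = |v_p − v₁| = 0.8326 km/s.
Circular speed at r₂: v₂ = √(μ/r₂) = 1.82567 km/s.
Transfer-orbit speed at r₂: v_a = √[μ(2/r₂ − 1/a_t)] = 1.22334 km/s.
Second burn Δv₂ = |v₂ − v_a| = 0.6023 km/s.
Δv = Δv₁ + Δv₂ = 0.8326 + 0.6023 = 1.435 km/s.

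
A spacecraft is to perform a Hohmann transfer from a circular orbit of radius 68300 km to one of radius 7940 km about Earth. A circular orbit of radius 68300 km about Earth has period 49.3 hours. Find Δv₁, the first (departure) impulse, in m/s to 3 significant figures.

Δv₁ = 1310 m/s

From Kepler's third law T² = 4π²r³/μ at r = 68300 km, T = 49.3 hours = 49.3 × 3600 s = 1.7748×10^5 s: μ = 4π²r³/T² = 3.99322×10^5 km³/s².
The Hohmann ellipse has a_t = (r₁ + r₂)/2 = 38120 km.
Circular speed at r = 68300 km: v_c = √(μ/r) = 2.418 km/s.
Transfer-orbit speed at the same r (vis-viva, a = a_t): v_t = √[μ(2/r − 1/a_t)] = 1.104 km/s.
Δv₁ = |v_t − v_c| = |1.104 − 2.418| = 1.314 km/s.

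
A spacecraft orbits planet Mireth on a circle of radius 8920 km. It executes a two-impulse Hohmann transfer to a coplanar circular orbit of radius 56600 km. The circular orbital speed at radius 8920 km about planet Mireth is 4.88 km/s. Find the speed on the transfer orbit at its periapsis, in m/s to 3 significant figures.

v = 6410 m/s

From the circular-orbit relation v² = μ/r at r = 8920 km: μ = v²r = (4.88)² × 8920 = 2.12424×10^5 km³/s².
The Hohmann ellipse has a_t = (r₁ + r₂)/2 = 32760 km.
The periapsis of the transfer ellipse is at r = 8920 km.
From the vis-viva equation, v = √[μ(2/r − 1/a_t)] = 6.414 km/s.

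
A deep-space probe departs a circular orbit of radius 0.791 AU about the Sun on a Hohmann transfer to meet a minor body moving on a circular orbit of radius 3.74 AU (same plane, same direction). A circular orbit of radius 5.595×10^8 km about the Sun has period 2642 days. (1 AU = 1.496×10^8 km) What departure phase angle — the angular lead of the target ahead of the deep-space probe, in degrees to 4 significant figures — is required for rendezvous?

φ = 95.14°

From Kepler's third law T² = 4π²r³/μ at r = 5.595×10^8 km, T = 2642 days = 2642 × 86400 s = 2.282688×10^8 s: μ = 4π²r³/T² = 1.32699×10^11 km³/s².
In km: r₁ = 0.791 × 1.496×10^8 = 1.183336×10^8 km; r₂ = 3.74 × 1.496×10^8 = 5.59504×10^8 km.
Semi-major axis of the transfer orbit: a_t = (1.183336×10^8 + 5.59504×10^8)/2 = 3.389188×10^8 km.
Transfer time t = π√(a_t³/μ) = 5.381×10^7 s.
The target's mean motion on its circular orbit is ω₂ = √(μ/r₂³) = 2.753×10^-8 rad/s.
Angle swept by the target during transfer: ω₂·t = 1.481 rad = 84.86°.
Arrival is 180° from departure on the ellipse, so φ = 180° − 84.86° = 95.14°.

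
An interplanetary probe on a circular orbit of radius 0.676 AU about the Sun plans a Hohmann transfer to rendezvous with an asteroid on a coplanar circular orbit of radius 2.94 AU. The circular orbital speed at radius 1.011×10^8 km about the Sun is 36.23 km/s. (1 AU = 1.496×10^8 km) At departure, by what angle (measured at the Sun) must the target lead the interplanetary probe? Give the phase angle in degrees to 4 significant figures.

From the circular-orbit relation v² = μ/r at r = 1.011×10^8 km: μ = v²r = (36.23)² × 1.011×10^8 = 1.32705×10^11 km³/s².
In km: r₁ = 0.676 × 1.496×10^8 = 1.011296×10^8 km; r₂ = 2.94 × 1.496×10^8 = 4.39824×10^8 km.
The Hohmann ellipse has a_t = (r₁ + r₂)/2 = 2.704768×10^8 km.
The half-period of the transfer ellipse is t = π√(a_t³/μ) = 3.83620×10^7 s.
Target angular speed ω₂ = √(μ/r₂³) = 3.94935×10^-8 rad/s.
Angle swept by the target during transfer: ω₂·t = 1.51505 rad = 86.81°.
The interplanetary probe traverses 180° on the transfer ellipse, so the target must lead by 180° − 86.81° = 93.19°.

φ = 93.19°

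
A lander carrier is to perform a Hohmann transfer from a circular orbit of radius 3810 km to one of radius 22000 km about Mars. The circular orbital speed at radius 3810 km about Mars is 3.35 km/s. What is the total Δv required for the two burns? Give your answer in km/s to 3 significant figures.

From the circular-orbit relation v² = μ/r at r = 3810 km: μ = v²r = (3.35)² × 3810 = 42757.7 km³/s².
The Hohmann ellipse has a_t = (r₁ + r₂)/2 = 12905 km.
Circular speed at r₁: v₁ = √(μ/r₁) = √(42757.7/3810) = 3.350 km/s.
On the transfer ellipse at r₁, vis-viva equation gives v_p = √[μ(2/r₁ − 1/a_t)] = 4.374 km/s.
First burn Δv₁ = |v_p − v₁| = 1.024 km/s.
At r₂, v₂ = √(μ/r₂) = 1.3941 km/s.
Transfer-orbit speed at r₂: v_a = √[μ(2/r₂ − 1/a_t)] = 0.75749 km/s.
Second burn Δv₂ = |v₂ − v_a| = 0.6366 km/s.
Δv = Δv₁ + Δv₂ = 1.024 + 0.6366 = 1.661 km/s.

Δv = 1.66 km/s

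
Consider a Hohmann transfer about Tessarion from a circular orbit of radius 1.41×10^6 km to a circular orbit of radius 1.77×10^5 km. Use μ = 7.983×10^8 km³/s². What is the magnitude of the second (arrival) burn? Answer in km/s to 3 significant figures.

Δv₂ = 22.4 km/s

The Hohmann ellipse has a_t = (r₁ + r₂)/2 = 7.935×10^5 km.
Circular speed at r = 1.770×10^5 km: v_c = √(μ/r) = 67.16 km/s.
Vis-viva on the transfer ellipse at r = 1.770×10^5 km gives v_t = √[μ(2/r − 1/a_t)] = 89.52 km/s.
Δv₂ = |v_t − v_c| = |89.52 − 67.16| = 22.36 km/s.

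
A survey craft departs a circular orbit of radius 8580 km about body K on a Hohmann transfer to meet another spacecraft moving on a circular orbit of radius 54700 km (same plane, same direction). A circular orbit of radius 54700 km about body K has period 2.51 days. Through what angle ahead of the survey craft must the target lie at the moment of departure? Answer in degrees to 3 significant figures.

From Kepler's third law T² = 4π²r³/μ at r = 54700 km, T = 2.51 days = 2.51 × 86400 s = 2.16864×10^5 s: μ = 4π²r³/T² = 1.37387×10^5 km³/s².
Semi-major axis of the transfer orbit: a_t = (8580 + 54700)/2 = 31640 km.
The half-period of the transfer ellipse is t = π√(a_t³/μ) = 47701.4 s.
The target's mean motion on its circular orbit is ω₂ = √(μ/r₂³) = 2.89729×10^-5 rad/s.
Angle swept by the target during transfer: ω₂·t = 1.38205 rad = 79.19°.
Arrival is 180° from departure on the ellipse, so φ = 180° − 79.19° = 101°.

φ = 101°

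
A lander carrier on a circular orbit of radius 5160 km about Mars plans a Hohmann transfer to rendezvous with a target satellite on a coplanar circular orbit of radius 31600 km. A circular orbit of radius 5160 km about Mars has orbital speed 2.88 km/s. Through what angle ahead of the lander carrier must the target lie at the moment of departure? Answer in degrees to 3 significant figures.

φ = 100°

From the circular-orbit relation v² = μ/r at r = 5160 km: μ = v²r = (2.88)² × 5160 = 42799.1 km³/s².
Semi-major axis of the transfer orbit: a_t = (5160 + 31600)/2 = 18380 km.
Transfer time t = π√(a_t³/μ) = 37840 s.
The target's mean motion on its circular orbit is ω₂ = √(μ/r₂³) = 3.683×10^-5 rad/s.
Angle swept by the target during transfer: ω₂·t = 1.3936 rad = 79.85°.
Arrival is 180° from departure on the ellipse, so φ = 180° − 79.85° = 100°.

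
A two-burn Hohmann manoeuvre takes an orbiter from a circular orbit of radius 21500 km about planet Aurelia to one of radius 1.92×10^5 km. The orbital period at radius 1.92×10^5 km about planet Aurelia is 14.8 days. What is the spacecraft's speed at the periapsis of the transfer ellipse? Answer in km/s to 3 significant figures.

v = 3.78 km/s

From Kepler's third law T² = 4π²r³/μ at r = 1.92×10^5 km, T = 14.8 days = 14.8 × 86400 s = 1.27872×10^6 s: μ = 4π²r³/T² = 1.70888×10^5 km³/s².
Transfer-ellipse semi-major axis a_t = (r₁ + r₂)/2 = (21500 + 1.920×10^5)/2 = 1.0675×10^5 km.
At periapsis, r = 21500 km.
From the vis-viva equation, v = √[μ(2/r − 1/a_t)] = 3.781 km/s.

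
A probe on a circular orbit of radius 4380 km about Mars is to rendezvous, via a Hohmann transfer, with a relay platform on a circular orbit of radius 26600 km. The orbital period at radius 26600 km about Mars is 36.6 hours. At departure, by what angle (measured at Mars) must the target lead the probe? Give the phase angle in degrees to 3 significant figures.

From Kepler's third law T² = 4π²r³/μ at r = 26600 km, T = 36.6 hours = 36.6 × 3600 s = 1.3176×10^5 s: μ = 4π²r³/T² = 42799.4 km³/s².
Semi-major axis of the transfer orbit: a_t = (4380 + 26600)/2 = 15490 km.
The half-period of the transfer ellipse is t = π√(a_t³/μ) = 29276 s.
Target angular speed ω₂ = √(μ/r₂³) = 4.7687×10^-5 rad/s.
Angle swept by the target during transfer: ω₂·t = 1.3961 rad = 79.99°.
Arrival is 180° from departure on the ellipse, so φ = 180° − 79.99° = 100°.

φ = 100°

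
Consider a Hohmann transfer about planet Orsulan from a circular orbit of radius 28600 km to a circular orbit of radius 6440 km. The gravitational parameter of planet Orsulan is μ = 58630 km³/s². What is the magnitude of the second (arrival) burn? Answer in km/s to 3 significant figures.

Transfer-ellipse semi-major axis a_t = (r₁ + r₂)/2 = (28600 + 6440)/2 = 17520 km.
On the circular orbit at r = 6440 km, v_c = √(μ/r) = 3.0173 km/s.
Vis-viva on the transfer ellipse at r = 6440 km gives v_t = √[μ(2/r − 1/a_t)] = 3.8551 km/s.
Δv₂ = |v_t − v_c| = |3.8551 − 3.0173| = 0.8378 km/s.

Δv₂ = 0.838 km/s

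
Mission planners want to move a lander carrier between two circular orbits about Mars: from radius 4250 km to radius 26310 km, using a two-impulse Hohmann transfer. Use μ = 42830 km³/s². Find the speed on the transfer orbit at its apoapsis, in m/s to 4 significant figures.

v = 672.9 m/s

Transfer-ellipse semi-major axis a_t = (r₁ + r₂)/2 = (4250 + 26310)/2 = 15280 km.
The apoapsis of the transfer ellipse is at r = 26310 km.
Vis-viva: v = √[μ(2/r − 1/a_t)] = √[42830 × (2/26310 − 1/15280)] = 0.6729 km/s.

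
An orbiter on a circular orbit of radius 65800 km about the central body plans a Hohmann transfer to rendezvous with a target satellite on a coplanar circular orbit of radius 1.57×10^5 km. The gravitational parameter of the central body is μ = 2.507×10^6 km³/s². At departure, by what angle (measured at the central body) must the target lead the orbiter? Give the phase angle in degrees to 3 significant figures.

The Hohmann ellipse has a_t = (r₁ + r₂)/2 = 1.114×10^5 km.
The half-period of the transfer ellipse is t = π√(a_t³/μ) = 73774 s.
The target's mean motion on its circular orbit is ω₂ = √(μ/r₂³) = 2.5452×10^-5 rad/s.
Angle swept by the target during transfer: ω₂·t = 1.878 rad = 107.6°.
Arrival is 180° from departure on the ellipse, so φ = 180° − 107.6° = 72.4°.

φ = 72.4°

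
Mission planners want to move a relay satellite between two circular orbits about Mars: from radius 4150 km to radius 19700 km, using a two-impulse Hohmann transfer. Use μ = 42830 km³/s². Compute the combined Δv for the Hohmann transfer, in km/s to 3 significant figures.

Transfer-ellipse semi-major axis a_t = (r₁ + r₂)/2 = (4150 + 19700)/2 = 11925 km.
At r₁ the circular-orbit speed is v₁ = √(μ/r₁) = 3.2126 km/s.
Transfer-orbit speed at r₁ (vis-viva equation): v_p = √[μ(2/r₁ − 1/a_t)] = 4.1291 km/s.
First burn Δv₁ = |v_p − v₁| = 0.9165 km/s.
At r₂, v₂ = √(μ/r₂) = 1.4745 km/s.
Transfer-orbit speed at r₂: v_a = √[μ(2/r₂ − 1/a_t)] = 0.86983 km/s.
Second burn Δv₂ = |v₂ − v_a| = 0.6047 km/s.
Total Δv = Δv₁ + Δv₂ = 1.521 km/s.

Δv = 1.52 km/s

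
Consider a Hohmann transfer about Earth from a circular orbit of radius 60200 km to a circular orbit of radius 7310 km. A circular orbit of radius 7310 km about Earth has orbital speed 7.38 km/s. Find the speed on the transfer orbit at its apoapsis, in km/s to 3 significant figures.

v = 1.20 km/s

From the circular-orbit relation v² = μ/r at r = 7310 km: μ = v²r = (7.38)² × 7310 = 3.98135×10^5 km³/s².
Semi-major axis of the transfer orbit: a_t = (60200 + 7310)/2 = 33755 km.
At apoapsis, r = 60200 km.
Applying v² = μ(2/r − 1/a_t): v = 1.197 km/s.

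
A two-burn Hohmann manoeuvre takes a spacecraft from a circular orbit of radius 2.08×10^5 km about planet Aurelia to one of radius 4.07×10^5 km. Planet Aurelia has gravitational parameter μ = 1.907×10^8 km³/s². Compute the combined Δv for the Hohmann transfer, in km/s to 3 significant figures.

Δv = 8.40 km/s

The Hohmann ellipse has a_t = (r₁ + r₂)/2 = 3.075×10^5 km.
Circular speed at r₁: v₁ = √(μ/r₁) = √(1.907×10^8/2.080×10^5) = 30.279 km/s.
Transfer-orbit speed at r₁ (vis-viva equation): v_p = √[μ(2/r₁ − 1/a_t)] = 34.835 km/s.
First burn Δv₁ = |v_p − v₁| = 4.556 km/s.
Circular speed at r₂: v₂ = √(μ/r₂) = 21.646 km/s.
Transfer-orbit speed at r₂: v_a = √[μ(2/r₂ − 1/a_t)] = 17.803 km/s.
Second burn Δv₂ = |v₂ − v_a| = 3.843 km/s.
Δv = Δv₁ + Δv₂ = 4.556 + 3.843 = 8.399 km/s.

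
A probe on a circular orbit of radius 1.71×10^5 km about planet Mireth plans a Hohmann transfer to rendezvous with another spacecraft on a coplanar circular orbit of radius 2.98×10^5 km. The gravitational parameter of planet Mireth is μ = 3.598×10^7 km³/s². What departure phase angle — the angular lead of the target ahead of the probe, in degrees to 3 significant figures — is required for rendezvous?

φ = 54.4°

Transfer-ellipse semi-major axis a_t = (r₁ + r₂)/2 = (1.710×10^5 + 2.980×10^5)/2 = 2.345×10^5 km.
The half-period of the transfer ellipse is t = π√(a_t³/μ) = 59470 s.
The target's mean motion on its circular orbit is ω₂ = √(μ/r₂³) = 3.687×10^-5 rad/s.
Angle swept by the target during transfer: ω₂·t = 2.193 rad = 125.6°.
Arrival is 180° from departure on the ellipse, so φ = 180° − 125.6° = 54.4°.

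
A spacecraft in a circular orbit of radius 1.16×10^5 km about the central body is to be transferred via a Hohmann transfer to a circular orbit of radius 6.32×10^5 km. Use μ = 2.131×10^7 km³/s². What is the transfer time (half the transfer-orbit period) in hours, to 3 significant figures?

t = 43.2 hours

Semi-major axis of the transfer orbit: a_t = (1.160×10^5 + 6.320×10^5)/2 = 3.740×10^5 km.
By Kepler's third law the transfer-orbit period is T = 2π√(a_t³/μ), so t = T/2 = 1.5566×10^5 s.
Converting: 1.5566×10^5 s ÷ 3600 s/hour = 43.2 hours.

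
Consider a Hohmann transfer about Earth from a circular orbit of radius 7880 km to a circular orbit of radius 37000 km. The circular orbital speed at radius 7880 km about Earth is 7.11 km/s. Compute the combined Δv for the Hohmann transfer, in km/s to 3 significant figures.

From the circular-orbit relation v² = μ/r at r = 7880 km: μ = v²r = (7.11)² × 7880 = 3.98351×10^5 km³/s².
The Hohmann ellipse has a_t = (r₁ + r₂)/2 = 22440 km.
Circular speed at r₁: v₁ = √(μ/r₁) = √(3.98351×10^5/7880) = 7.110 km/s.
On the transfer ellipse at r₁, vis-viva equation gives v_p = √[μ(2/r₁ − 1/a_t)] = 9.130 km/s.
First burn Δv₁ = |v_p − v₁| = 2.020 km/s.
At r₂, v₂ = √(μ/r₂) = 3.281 km/s.
Transfer-orbit speed at r₂: v_a = √[μ(2/r₂ − 1/a_t)] = 1.944 km/s.
Second burn Δv₂ = |v₂ − v_a| = 1.337 km/s.
Total Δv = Δv₁ + Δv₂ = 3.357 km/s.

Δv = 3.36 km/s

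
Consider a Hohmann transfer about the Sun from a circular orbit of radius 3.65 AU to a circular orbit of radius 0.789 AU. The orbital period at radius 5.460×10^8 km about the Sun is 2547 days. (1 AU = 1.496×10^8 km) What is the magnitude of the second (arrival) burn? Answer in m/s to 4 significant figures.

From Kepler's third law T² = 4π²r³/μ at r = 5.460×10^8 km, T = 2547 days = 2547 × 86400 s = 2.200608×10^8 s: μ = 4π²r³/T² = 1.32694×10^11 km³/s².
In km: r₁ = 3.65 × 1.496×10^8 = 5.4604×10^8 km; r₂ = 0.789 × 1.496×10^8 = 1.180344×10^8 km.
The Hohmann ellipse has a_t = (r₁ + r₂)/2 = 3.320372×10^8 km.
Circular speed at r = 1.180344×10^8 km: v_c = √(μ/r) = 33.529 km/s.
Vis-viva on the transfer ellipse at r = 1.180344×10^8 km gives v_t = √[μ(2/r − 1/a_t)] = 42.997 km/s.
Δv₂ = |v_t − v_c| = |42.997 − 33.529| = 9.468 km/s.

Δv₂ = 9468 m/s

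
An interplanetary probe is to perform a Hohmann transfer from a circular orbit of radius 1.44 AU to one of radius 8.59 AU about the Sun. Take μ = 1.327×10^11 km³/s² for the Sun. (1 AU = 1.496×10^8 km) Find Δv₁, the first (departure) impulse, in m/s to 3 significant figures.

In km: r₁ = 1.44 × 1.496×10^8 = 2.15424×10^8 km; r₂ = 8.59 × 1.496×10^8 = 1.285064×10^9 km.
Semi-major axis of the transfer orbit: a_t = (2.15424×10^8 + 1.285064×10^9)/2 = 7.50244×10^8 km.
On the circular orbit at r = 2.15424×10^8 km, v_c = √(μ/r) = 24.8192 km/s.
Transfer-orbit speed at the same r (vis-viva, a = a_t): v_t = √[μ(2/r − 1/a_t)] = 32.4825 km/s.
Δv₁ = |v_t − v_c| = |32.4825 − 24.8192| = 7.663 km/s.

Δv₁ = 7660 m/s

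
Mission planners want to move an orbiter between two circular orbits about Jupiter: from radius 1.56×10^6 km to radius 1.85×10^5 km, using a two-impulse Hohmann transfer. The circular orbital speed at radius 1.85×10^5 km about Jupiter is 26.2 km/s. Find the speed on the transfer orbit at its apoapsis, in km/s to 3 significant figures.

From the circular-orbit relation v² = μ/r at r = 1.85×10^5 km: μ = v²r = (26.2)² × 1.85×10^5 = 1.26991×10^8 km³/s².
The Hohmann ellipse has a_t = (r₁ + r₂)/2 = 8.725×10^5 km.
The apoapsis of the transfer ellipse is at r = 1.560×10^6 km.
Vis-viva: v = √[μ(2/r − 1/a_t)] = √[1.26991×10^8 × (2/1.560×10^6 − 1/8.725×10^5)] = 4.155 km/s.

v = 4.15 km/s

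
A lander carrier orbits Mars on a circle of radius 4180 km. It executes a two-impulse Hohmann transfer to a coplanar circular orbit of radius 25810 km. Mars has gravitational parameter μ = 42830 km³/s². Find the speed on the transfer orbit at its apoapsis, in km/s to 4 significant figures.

v = 0.6801 km/s

The Hohmann ellipse has a_t = (r₁ + r₂)/2 = 14995 km.
The apoapsis of the transfer ellipse is at r = 25810 km.
Vis-viva: v = √[μ(2/r − 1/a_t)] = √[42830 × (2/25810 − 1/14995)] = 0.6801 km/s.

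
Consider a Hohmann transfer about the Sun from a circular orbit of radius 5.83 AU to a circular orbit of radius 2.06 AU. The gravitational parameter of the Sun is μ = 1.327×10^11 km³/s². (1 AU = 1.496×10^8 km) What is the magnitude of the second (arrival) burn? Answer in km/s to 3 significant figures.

Δv₂ = 4.48 km/s

In km: r₁ = 5.83 × 1.496×10^8 = 8.72168×10^8 km; r₂ = 2.06 × 1.496×10^8 = 3.08176×10^8 km.
Transfer-ellipse semi-major axis a_t = (r₁ + r₂)/2 = (8.72168×10^8 + 3.08176×10^8)/2 = 5.90172×10^8 km.
Circular speed at r = 3.08176×10^8 km: v_c = √(μ/r) = 20.751 km/s.
Transfer-orbit speed at the same r (vis-viva, a = a_t): v_t = √[μ(2/r − 1/a_t)] = 25.226 km/s.
Δv₂ = |v_t − v_c| = |25.226 − 20.751| = 4.475 km/s.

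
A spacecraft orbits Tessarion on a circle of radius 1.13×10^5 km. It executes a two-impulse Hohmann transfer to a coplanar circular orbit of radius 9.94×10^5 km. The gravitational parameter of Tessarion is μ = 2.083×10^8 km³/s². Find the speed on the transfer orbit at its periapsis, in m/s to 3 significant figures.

v = 57500 m/s

Semi-major axis of the transfer orbit: a_t = (1.130×10^5 + 9.940×10^5)/2 = 5.535×10^5 km.
At periapsis, r = 1.130×10^5 km.
Applying v² = μ(2/r − 1/a_t): v = 57.54 km/s.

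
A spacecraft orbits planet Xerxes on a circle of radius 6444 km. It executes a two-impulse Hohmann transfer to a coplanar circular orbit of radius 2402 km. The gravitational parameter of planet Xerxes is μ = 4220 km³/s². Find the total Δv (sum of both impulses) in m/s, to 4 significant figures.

Δv = 487.3 m/s

The Hohmann ellipse has a_t = (r₁ + r₂)/2 = 4423 km.
Circular speed at r₁: v₁ = √(μ/r₁) = √(4220/6444) = 0.80924 km/s.
On the transfer ellipse at r₁, vis-viva equation gives v_a = √[μ(2/r₁ − 1/a_t)] = 0.59636 km/s.
First burn Δv₁ = |v_a − v₁| = 0.2129 km/s.
Circular speed at r₂: v₂ = √(μ/r₂) = 1.3255 km/s.
Transfer-orbit speed at r₂: v_p = √[μ(2/r₂ − 1/a_t)] = 1.5999 km/s.
Second burn Δv₂ = |v₂ − v_p| = 0.2744 km/s.
Δv = Δv₁ + Δv₂ = 0.2129 + 0.2744 = 0.4873 km/s.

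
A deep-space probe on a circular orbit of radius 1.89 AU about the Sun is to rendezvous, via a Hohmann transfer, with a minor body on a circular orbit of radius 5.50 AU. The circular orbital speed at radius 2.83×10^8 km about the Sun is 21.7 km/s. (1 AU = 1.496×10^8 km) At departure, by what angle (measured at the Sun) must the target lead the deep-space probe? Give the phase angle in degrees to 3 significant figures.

From the circular-orbit relation v² = μ/r at r = 2.83×10^8 km: μ = v²r = (21.7)² × 2.83×10^8 = 1.33262×10^11 km³/s².
In km: r₁ = 1.89 × 1.496×10^8 = 2.82744×10^8 km; r₂ = 5.50 × 1.496×10^8 = 8.228×10^8 km.
The Hohmann ellipse has a_t = (r₁ + r₂)/2 = 5.52772×10^8 km.
Transfer time t = π√(a_t³/μ) = 1.118×10^8 s.
The target's mean motion on its circular orbit is ω₂ = √(μ/r₂³) = 1.547×10^-8 rad/s.
Angle swept by the target during transfer: ω₂·t = 1.730 rad = 99.12°.
The deep-space probe traverses 180° on the transfer ellipse, so the target must lead by 180° − 99.12° = 80.9°.

φ = 80.9°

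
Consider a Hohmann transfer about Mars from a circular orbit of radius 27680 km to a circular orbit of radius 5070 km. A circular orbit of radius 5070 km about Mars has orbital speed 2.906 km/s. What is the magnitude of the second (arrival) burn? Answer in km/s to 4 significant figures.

From the circular-orbit relation v² = μ/r at r = 5070 km: μ = v²r = (2.906)² × 5070 = 42815.3 km³/s².
Semi-major axis of the transfer orbit: a_t = (27680 + 5070)/2 = 16375 km.
On the circular orbit at r = 5070 km, v_c = √(μ/r) = 2.9060 km/s.
Vis-viva on the transfer ellipse at r = 5070 km gives v_t = √[μ(2/r − 1/a_t)] = 3.7782 km/s.
Δv₂ = |v_t − v_c| = |3.7782 − 2.9060| = 0.8722 km/s.

Δv₂ = 0.8722 km/s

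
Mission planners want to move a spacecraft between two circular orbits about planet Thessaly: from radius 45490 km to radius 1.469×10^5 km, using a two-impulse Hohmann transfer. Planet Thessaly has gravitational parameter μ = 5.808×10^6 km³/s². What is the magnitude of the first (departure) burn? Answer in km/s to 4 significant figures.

Δv₁ = 2.664 km/s

Transfer-ellipse semi-major axis a_t = (r₁ + r₂)/2 = (45490 + 1.469×10^5)/2 = 96195 km.
On the circular orbit at r = 45490 km, v_c = √(μ/r) = 11.299 km/s.
Vis-viva on the transfer ellipse at r = 45490 km gives v_t = √[μ(2/r − 1/a_t)] = 13.963 km/s.
Δv₁ = |v_t − v_c| = |13.963 − 11.299| = 2.664 km/s.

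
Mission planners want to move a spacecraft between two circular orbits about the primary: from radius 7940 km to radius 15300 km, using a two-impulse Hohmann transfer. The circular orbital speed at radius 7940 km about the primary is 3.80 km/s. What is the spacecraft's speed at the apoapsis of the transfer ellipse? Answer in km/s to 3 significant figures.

From the circular-orbit relation v² = μ/r at r = 7940 km: μ = v²r = (3.80)² × 7940 = 1.14654×10^5 km³/s².
Semi-major axis of the transfer orbit: a_t = (7940 + 15300)/2 = 11620 km.
The apoapsis of the transfer ellipse is at r = 15300 km.
From the vis-viva equation, v = √[μ(2/r − 1/a_t)] = 2.263 km/s.

v = 2.26 km/s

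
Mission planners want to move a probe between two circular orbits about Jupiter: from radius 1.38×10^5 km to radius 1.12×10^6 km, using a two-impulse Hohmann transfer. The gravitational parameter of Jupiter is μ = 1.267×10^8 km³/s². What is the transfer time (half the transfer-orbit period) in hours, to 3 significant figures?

t = 38.7 hours

The Hohmann ellipse has a_t = (r₁ + r₂)/2 = 6.290×10^5 km.
Transfer time t = π√(a_t³/μ) = π√((6.290×10^5)³ / 1.267×10^8) = 1.392×10^5 s.
Converting: 1.392×10^5 s ÷ 3600 s/hour = 38.7 hours.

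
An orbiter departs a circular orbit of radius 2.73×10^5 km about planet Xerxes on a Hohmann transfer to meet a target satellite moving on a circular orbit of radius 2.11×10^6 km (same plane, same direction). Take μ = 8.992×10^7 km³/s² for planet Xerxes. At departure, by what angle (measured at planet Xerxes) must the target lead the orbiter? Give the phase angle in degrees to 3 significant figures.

φ = 104°

The Hohmann ellipse has a_t = (r₁ + r₂)/2 = 1.1915×10^6 km.
The half-period of the transfer ellipse is t = π√(a_t³/μ) = 4.309×10^5 s.
Target angular speed ω₂ = √(μ/r₂³) = 3.094×10^-6 rad/s.
Angle swept by the target during transfer: ω₂·t = 1.333 rad = 76.38°.
The orbiter traverses 180° on the transfer ellipse, so the target must lead by 180° − 76.38° = 104°.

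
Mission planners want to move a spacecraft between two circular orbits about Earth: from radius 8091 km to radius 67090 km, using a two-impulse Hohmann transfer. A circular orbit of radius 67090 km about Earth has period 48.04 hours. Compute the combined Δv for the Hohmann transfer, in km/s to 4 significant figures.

Δv = 3.665 km/s

From Kepler's third law T² = 4π²r³/μ at r = 67090 km, T = 48.04 hours = 48.04 × 3600 s = 1.72944×10^5 s: μ = 4π²r³/T² = 3.98586×10^5 km³/s².
Transfer-ellipse semi-major axis a_t = (r₁ + r₂)/2 = (8091 + 67090)/2 = 37590.5 km.
At r₁ the circular-orbit speed is v₁ = √(μ/r₁) = 7.019 km/s.
Transfer-orbit speed at r₁ (v² = μ(2/r − 1/a)): v_p = √[μ(2/r₁ − 1/a_t)] = 9.377 km/s.
First burn Δv₁ = |v_p − v₁| = 2.358 km/s.
Circular speed at r₂: v₂ = √(μ/r₂) = 2.4374 km/s.
Transfer-orbit speed at r₂: v_a = √[μ(2/r₂ − 1/a_t)] = 1.1308 km/s.
Second burn Δv₂ = |v₂ − v_a| = 1.307 km/s.
Total Δv = Δv₁ + Δv₂ = 3.665 km/s.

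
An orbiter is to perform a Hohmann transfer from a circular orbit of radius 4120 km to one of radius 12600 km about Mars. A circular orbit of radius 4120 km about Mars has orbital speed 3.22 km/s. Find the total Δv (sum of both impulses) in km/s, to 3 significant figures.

Δv = 1.28 km/s

From the circular-orbit relation v² = μ/r at r = 4120 km: μ = v²r = (3.22)² × 4120 = 42717.8 km³/s².
Semi-major axis of the transfer orbit: a_t = (4120 + 12600)/2 = 8360 km.
At r₁ the circular-orbit speed is v₁ = √(μ/r₁) = 3.2200 km/s.
Transfer-orbit speed at r₁ (v² = μ(2/r − 1/a)): v_p = √[μ(2/r₁ − 1/a_t)] = 3.9531 km/s.
First burn Δv₁ = |v_p − v₁| = 0.7331 km/s.
Circular speed at r₂: v₂ = √(μ/r₂) = 1.8413 km/s.
Transfer-orbit speed at r₂: v_a = √[μ(2/r₂ − 1/a_t)] = 1.2926 km/s.
Second burn Δv₂ = |v₂ − v_a| = 0.5487 km/s.
Total Δv = Δv₁ + Δv₂ = 1.282 km/s.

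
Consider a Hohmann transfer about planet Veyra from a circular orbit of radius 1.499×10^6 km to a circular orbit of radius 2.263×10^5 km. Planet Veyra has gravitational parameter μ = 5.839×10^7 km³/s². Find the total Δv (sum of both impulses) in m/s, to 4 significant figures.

Δv = 8156 m/s

Semi-major axis of the transfer orbit: a_t = (1.499×10^6 + 2.263×10^5)/2 = 8.6265×10^5 km.
Circular speed at r₁: v₁ = √(μ/r₁) = √(5.839×10^7/1.499×10^6) = 6.2412 km/s.
On the transfer ellipse at r₁, v² = μ(2/r − 1/a) gives v_a = √[μ(2/r₁ − 1/a_t)] = 3.1966 km/s.
First burn Δv₁ = |v_a − v₁| = 3.045 km/s.
Circular speed at r₂: v₂ = √(μ/r₂) = 16.063 km/s.
Transfer-orbit speed at r₂: v_p = √[μ(2/r₂ − 1/a_t)] = 21.174 km/s.
Second burn Δv₂ = |v₂ − v_p| = 5.111 km/s.
Δv = Δv₁ + Δv₂ = 3.045 + 5.111 = 8.156 km/s.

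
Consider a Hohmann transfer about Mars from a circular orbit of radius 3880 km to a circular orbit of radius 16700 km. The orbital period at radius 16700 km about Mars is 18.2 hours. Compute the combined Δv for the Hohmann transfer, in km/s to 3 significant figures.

From Kepler's third law T² = 4π²r³/μ at r = 16700 km, T = 18.2 hours = 18.2 × 3600 s = 65520 s: μ = 4π²r³/T² = 42831.3 km³/s².
The Hohmann ellipse has a_t = (r₁ + r₂)/2 = 10290 km.
Circular speed at r₁: v₁ = √(μ/r₁) = √(42831.3/3880) = 3.3225 km/s.
On the transfer ellipse at r₁, vis-viva equation gives v_p = √[μ(2/r₁ − 1/a_t)] = 4.2327 km/s.
First burn Δv₁ = |v_p − v₁| = 0.9102 km/s.
Circular speed at r₂: v₂ = √(μ/r₂) = 1.6015 km/s.
Transfer-orbit speed at r₂: v_a = √[μ(2/r₂ − 1/a_t)] = 0.98340 km/s.
Second burn Δv₂ = |v₂ − v_a| = 0.6181 km/s.
Total Δv = Δv₁ + Δv₂ = 1.528 km/s.

Δv = 1.53 km/s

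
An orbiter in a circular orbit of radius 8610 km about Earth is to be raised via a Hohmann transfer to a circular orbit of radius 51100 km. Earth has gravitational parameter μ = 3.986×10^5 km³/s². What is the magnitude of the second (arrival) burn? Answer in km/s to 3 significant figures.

Δv₂ = 1.29 km/s

Semi-major axis of the transfer orbit: a_t = (8610 + 51100)/2 = 29855 km.
Circular speed at r = 51100 km: v_c = √(μ/r) = 2.793 km/s.
Transfer-orbit speed at the same r (vis-viva, a = a_t): v_t = √[μ(2/r − 1/a_t)] = 1.500 km/s.
Δv₂ = |v_t − v_c| = |1.500 − 2.793| = 1.293 km/s.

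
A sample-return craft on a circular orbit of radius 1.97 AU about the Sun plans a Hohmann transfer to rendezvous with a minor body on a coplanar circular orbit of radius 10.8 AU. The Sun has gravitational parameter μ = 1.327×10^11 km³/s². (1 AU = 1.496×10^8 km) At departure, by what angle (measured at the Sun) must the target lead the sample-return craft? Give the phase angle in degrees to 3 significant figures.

In km: r₁ = 1.97 × 1.496×10^8 = 2.94712×10^8 km; r₂ = 10.8 × 1.496×10^8 = 1.61568×10^9 km.
The Hohmann ellipse has a_t = (r₁ + r₂)/2 = 9.55196×10^8 km.
Transfer time t = π√(a_t³/μ) = 2.546×10^8 s.
Target angular speed ω₂ = √(μ/r₂³) = 5.609×10^-9 rad/s.
Angle swept by the target during transfer: ω₂·t = 1.428 rad = 81.82°.
The sample-return craft traverses 180° on the transfer ellipse, so the target must lead by 180° − 81.82° = 98.2°.

φ = 98.2°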